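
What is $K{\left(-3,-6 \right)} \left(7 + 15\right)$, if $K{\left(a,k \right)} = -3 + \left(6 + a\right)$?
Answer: $0$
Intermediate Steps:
$K{\left(a,k \right)} = 3 + a$
$K{\left(-3,-6 \right)} \left(7 + 15\right) = \left(3 - 3\right) \left(7 + 15\right) = 0 \cdot 22 = 0$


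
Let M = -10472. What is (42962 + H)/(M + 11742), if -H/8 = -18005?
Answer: 93501/635 ≈ 147.25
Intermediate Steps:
H = 144040 (H = -8*(-18005) = 144040)
(42962 + H)/(M + 11742) = (42962 + 144040)/(-10472 + 11742) = 187002/1270 = 187002*(1/1270) = 93501/635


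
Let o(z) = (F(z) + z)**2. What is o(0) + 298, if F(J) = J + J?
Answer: 298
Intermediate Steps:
F(J) = 2*J
o(z) = 9*z**2 (o(z) = (2*z + z)**2 = (3*z)**2 = 9*z**2)
o(0) + 298 = 9*0**2 + 298 = 9*0 + 298 = 0 + 298 = 298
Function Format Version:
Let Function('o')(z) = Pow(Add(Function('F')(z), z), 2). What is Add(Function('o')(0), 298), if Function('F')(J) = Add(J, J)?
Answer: 298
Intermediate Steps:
Function('F')(J) = Mul(2, J)
Function('o')(z) = Mul(9, Pow(z, 2)) (Function('o')(z) = Pow(Add(Mul(2, z), z), 2) = Pow(Mul(3, z), 2) = Mul(9, Pow(z, 2)))
Add(Function('o')(0), 298) = Add(Mul(9, Pow(0, 2)), 298) = Add(Mul(9, 0), 298) = Add(0, 298) = 298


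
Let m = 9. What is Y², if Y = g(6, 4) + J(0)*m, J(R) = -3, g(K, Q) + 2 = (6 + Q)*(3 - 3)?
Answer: 841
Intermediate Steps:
g(K, Q) = -2 (g(K, Q) = -2 + (6 + Q)*(3 - 3) = -2 + (6 + Q)*0 = -2 + 0 = -2)
Y = -29 (Y = -2 - 3*9 = -2 - 27 = -29)
Y² = (-29)² = 841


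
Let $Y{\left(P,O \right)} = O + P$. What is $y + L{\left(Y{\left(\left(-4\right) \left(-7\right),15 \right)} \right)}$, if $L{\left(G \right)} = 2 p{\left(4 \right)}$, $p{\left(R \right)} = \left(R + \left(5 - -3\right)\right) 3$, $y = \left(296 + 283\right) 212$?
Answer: $122820$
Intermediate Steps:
$y = 122748$ ($y = 579 \cdot 212 = 122748$)
$p{\left(R \right)} = 24 + 3 R$ ($p{\left(R \right)} = \left(R + \left(5 + 3\right)\right) 3 = \left(R + 8\right) 3 = \left(8 + R\right) 3 = 24 + 3 R$)
$L{\left(G \right)} = 72$ ($L{\left(G \right)} = 2 \left(24 + 3 \cdot 4\right) = 2 \left(24 + 12\right) = 2 \cdot 36 = 72$)
$y + L{\left(Y{\left(\left(-4\right) \left(-7\right),15 \right)} \right)} = 122748 + 72 = 122820$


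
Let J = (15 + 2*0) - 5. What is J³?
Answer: 1000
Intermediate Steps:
J = 10 (J = (15 + 0) - 5 = 15 - 5 = 10)
J³ = 10³ = 1000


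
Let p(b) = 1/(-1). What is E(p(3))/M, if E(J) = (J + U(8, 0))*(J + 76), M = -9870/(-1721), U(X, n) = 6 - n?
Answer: 43025/658 ≈ 65.388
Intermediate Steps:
p(b) = -1 (p(b) = 1*(-1) = -1)
M = 9870/1721 (M = -9870*(-1/1721) = 9870/1721 ≈ 5.7350)
E(J) = (6 + J)*(76 + J) (E(J) = (J + (6 - 1*0))*(J + 76) = (J + (6 + 0))*(76 + J) = (J + 6)*(76 + J) = (6 + J)*(76 + J))
E(p(3))/M = (456 + (-1)**2 + 82*(-1))/(9870/1721) = (456 + 1 - 82)*(1721/9870) = 375*(1721/9870) = 43025/658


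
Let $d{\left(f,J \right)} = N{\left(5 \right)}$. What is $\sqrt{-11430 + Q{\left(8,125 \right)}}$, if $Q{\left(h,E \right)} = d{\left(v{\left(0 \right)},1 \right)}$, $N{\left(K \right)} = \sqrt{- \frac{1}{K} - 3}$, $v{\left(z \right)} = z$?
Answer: $\frac{\sqrt{-285750 + 20 i \sqrt{5}}}{5} \approx 0.0083661 + 106.91 i$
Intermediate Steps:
$N{\left(K \right)} = \sqrt{-3 - \frac{1}{K}}$
$d{\left(f,J \right)} = \frac{4 i \sqrt{5}}{5}$ ($d{\left(f,J \right)} = \sqrt{-3 - \frac{1}{5}} = \sqrt{- \frac{16}{5}} = \frac{4 i \sqrt{5}}{5}$)
$Q{\left(h,E \right)} = \frac{4 i \sqrt{5}}{5}$
$\sqrt{-11430 + Q{\left(8,125 \right)}} = \sqrt{-11430 + \frac{4 i \sqrt{5}}{5}}$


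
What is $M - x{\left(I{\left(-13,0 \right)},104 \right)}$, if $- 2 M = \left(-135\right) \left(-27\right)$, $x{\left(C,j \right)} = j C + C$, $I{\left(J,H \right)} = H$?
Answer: $- \frac{3645}{2} \approx -1822.5$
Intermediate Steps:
$x{\left(C,j \right)} = C + C j$ ($x{\left(C,j \right)} = C j + C = C + C j$)
$M = - \frac{3645}{2}$ ($M = - \frac{\left(-135\right) \left(-27\right)}{2} = \left(- \frac{1}{2}\right) 3645 = - \frac{3645}{2} \approx -1822.5$)
$M - x{\left(I{\left(-13,0 \right)},104 \right)} = - \frac{3645}{2} - 0 \left(1 + 104\right) = - \frac{3645}{2} - 0 \cdot 105 = - \frac{3645}{2} - 0 = - \frac{3645}{2} + 0 = - \frac{3645}{2}$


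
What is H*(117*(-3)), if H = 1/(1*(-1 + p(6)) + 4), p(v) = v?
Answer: -39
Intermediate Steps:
H = ⅑ (H = 1/(1*(-1 + 6) + 4) = 1/(1*5 + 4) = 1/(5 + 4) = 1/9 = ⅑ ≈ 0.11111)
H*(117*(-3)) = (117*(-3))/9 = (⅑)*(-351) = -39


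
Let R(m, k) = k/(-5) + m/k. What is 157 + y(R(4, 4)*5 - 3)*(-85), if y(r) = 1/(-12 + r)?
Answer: 2283/14 ≈ 163.07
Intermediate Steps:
R(m, k) = -k/5 + m/k (R(m, k) = k*(-⅕) + m/k = -k/5 + m/k)
157 + y(R(4, 4)*5 - 3)*(-85) = 157 - 85/(-12 + ((-⅕*4 + 4/4)*5 - 3)) = 157 - 85/(-12 + ((-⅘ + 4*(¼))*5 - 3)) = 157 - 85/(-12 + ((-⅘ + 1)*5 - 3)) = 157 - 85/(-12 + ((⅕)*5 - 3)) = 157 - 85/(-12 + (1 - 3)) = 157 - 85/(-12 - 2) = 157 - 85/(-14) = 157 - 1/14*(-85) = 157 + 85/14 = 2283/14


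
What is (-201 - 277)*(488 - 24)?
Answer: -221792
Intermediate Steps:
(-201 - 277)*(488 - 24) = -478*464 = -221792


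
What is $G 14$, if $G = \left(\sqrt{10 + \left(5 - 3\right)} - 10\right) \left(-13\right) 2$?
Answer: $3640 - 728 \sqrt{3} \approx 2379.1$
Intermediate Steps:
$G = 260 - 52 \sqrt{3}$ ($G = \left(\sqrt{10 + \left(5 - 3\right)} - 10\right) \left(-13\right) 2 = \left(\sqrt{10 + 2} - 10\right) \left(-13\right) 2 = \left(\sqrt{12} - 10\right) \left(-13\right) 2 = \left(2 \sqrt{3} - 10\right) \left(-13\right) 2 = \left(-10 + 2 \sqrt{3}\right) \left(-13\right) 2 = \left(130 - 26 \sqrt{3}\right) 2 = 260 - 52 \sqrt{3} \approx 169.93$)
$G 14 = \left(260 - 52 \sqrt{3}\right) 14 = 3640 - 728 \sqrt{3}$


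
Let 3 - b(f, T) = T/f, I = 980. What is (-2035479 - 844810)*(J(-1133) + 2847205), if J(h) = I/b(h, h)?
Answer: -8202184583855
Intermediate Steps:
b(f, T) = 3 - T/f
J(h) = 490 (J(h) = 980/(3 - h/h) = 980/(3 - 1) = 980/2 = 980*(½) = 490)
(-2035479 - 844810)*(J(-1133) + 2847205) = (-2035479 - 844810)*(490 + 2847205) = -2880289*2847695 = -8202184583855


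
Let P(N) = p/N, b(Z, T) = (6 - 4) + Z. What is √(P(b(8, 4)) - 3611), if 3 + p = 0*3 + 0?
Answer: 7*I*√7370/10 ≈ 60.094*I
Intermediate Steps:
p = -3 (p = -3 + (0*3 + 0) = -3 + (0 + 0) = -3 + 0 = -3)
b(Z, T) = 2 + Z
P(N) = -3/N
√(P(b(8, 4)) - 3611) = √(-3/(2 + 8) - 3611) = √(-3/10 - 3611) = √(-36113/10) = 7*I*√7370/10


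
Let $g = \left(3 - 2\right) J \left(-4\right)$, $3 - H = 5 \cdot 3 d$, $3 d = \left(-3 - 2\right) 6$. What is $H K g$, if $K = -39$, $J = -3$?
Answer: $-71604$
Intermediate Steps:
$d = -10$ ($d = \frac{\left(-3 - 2\right) 6}{3} = \frac{\left(-5\right) 6}{3} = \frac{1}{3} \left(-30\right) = -10$)
$H = 153$ ($H = 3 - 5 \cdot 3 \left(-10\right) = 3 - 15 \left(-10\right) = 3 - -150 = 3 + 150 = 153$)
$g = 12$ ($g = \left(3 - 2\right) \left(\left(-3\right) \left(-4\right)\right) = 1 \cdot 12 = 12$)
$H K g = 153 \left(-39\right) 12 = \left(-5967\right) 12 = -71604$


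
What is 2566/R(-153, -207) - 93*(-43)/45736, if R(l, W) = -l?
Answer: 117970423/6997608 ≈ 16.859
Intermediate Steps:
2566/R(-153, -207) - 93*(-43)/45736 = 2566/((-1*(-153))) - 93*(-43)/45736 = 2566/153 + 3999*(1/45736) = 2566*(1/153) + 3999/45736 = 2566/153 + 3999/45736 = 117970423/6997608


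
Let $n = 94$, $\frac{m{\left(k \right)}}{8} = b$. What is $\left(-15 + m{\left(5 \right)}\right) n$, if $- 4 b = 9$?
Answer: $-3102$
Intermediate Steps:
$b = - \frac{9}{4}$ ($b = \left(- \frac{1}{4}\right) 9 = - \frac{9}{4} \approx -2.25$)
$m{\left(k \right)} = -18$ ($m{\left(k \right)} = 8 \left(- \frac{9}{4}\right) = -18$)
$\left(-15 + m{\left(5 \right)}\right) n = \left(-15 - 18\right) 94 = \left(-33\right) 94 = -3102$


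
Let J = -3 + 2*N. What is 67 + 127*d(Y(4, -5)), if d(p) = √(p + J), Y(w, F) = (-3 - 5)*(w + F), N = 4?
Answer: 67 + 127*√13 ≈ 524.91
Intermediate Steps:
J = 5 (J = -3 + 2*4 = -3 + 8 = 5)
Y(w, F) = -8*F - 8*w (Y(w, F) = -8*(F + w) = -8*F - 8*w)
d(p) = √(5 + p) (d(p) = √(p + 5) = √(5 + p))
67 + 127*d(Y(4, -5)) = 67 + 127*√(5 + (-8*(-5) - 8*4)) = 67 + 127*√(5 + (40 - 32)) = 67 + 127*√(5 + 8) = 67 + 127*√13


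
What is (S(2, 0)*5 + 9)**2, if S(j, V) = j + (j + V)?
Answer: 841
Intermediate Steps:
S(j, V) = V + 2*j (S(j, V) = j + (V + j) = V + 2*j)
(S(2, 0)*5 + 9)**2 = ((0 + 2*2)*5 + 9)**2 = ((0 + 4)*5 + 9)**2 = (4*5 + 9)**2 = (20 + 9)**2 = 29**2 = 841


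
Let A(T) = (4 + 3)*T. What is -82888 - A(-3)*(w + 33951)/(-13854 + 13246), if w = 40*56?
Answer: -51155915/608 ≈ -84138.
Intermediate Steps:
w = 2240
A(T) = 7*T
-82888 - A(-3)*(w + 33951)/(-13854 + 13246) = -82888 - 7*(-3)*(2240 + 33951)/(-13854 + 13246) = -82888 - (-21)*36191/(-608) = -82888 - (-21)*36191*(-1/608) = -82888 - (-21)*(-36191)/608 = -82888 - 1*760011/608 = -82888 - 760011/608 = -51155915/608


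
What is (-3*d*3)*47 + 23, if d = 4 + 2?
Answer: -2515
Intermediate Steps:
d = 6
(-3*d*3)*47 + 23 = (-3*6*3)*47 + 23 = -18*3*47 + 23 = -54*47 + 23 = -2538 + 23 = -2515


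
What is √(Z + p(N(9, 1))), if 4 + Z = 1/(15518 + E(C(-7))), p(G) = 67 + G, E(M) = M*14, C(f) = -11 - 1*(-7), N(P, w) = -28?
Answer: √929731778/5154 ≈ 5.9161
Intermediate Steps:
C(f) = -4 (C(f) = -11 + 7 = -4)
E(M) = 14*M
Z = -61847/15462 (Z = -4 + 1/(15518 + 14*(-4)) = -4 + 1/(15518 - 56) = -4 + 1/15462 = -61847/15462 ≈ -3.9999)
√(Z + p(N(9, 1))) = √(-61847/15462 + (67 - 28)) = √(-61847/15462 + 39) = √(541171/15462) = √929731778/5154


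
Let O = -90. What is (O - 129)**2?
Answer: 47961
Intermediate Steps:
(O - 129)**2 = (-90 - 129)**2 = (-219)**2 = 47961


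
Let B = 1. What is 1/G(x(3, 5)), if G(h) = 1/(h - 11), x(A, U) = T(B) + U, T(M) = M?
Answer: -5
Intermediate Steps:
x(A, U) = 1 + U
G(h) = 1/(-11 + h)
1/G(x(3, 5)) = 1/(1/(-11 + (1 + 5))) = 1/(1/(-11 + 6)) = 1/(1/(-5)) = 1/(-⅕) = -5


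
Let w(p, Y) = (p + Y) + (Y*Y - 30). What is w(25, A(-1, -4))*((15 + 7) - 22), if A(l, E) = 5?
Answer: 0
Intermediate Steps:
w(p, Y) = -30 + Y + p + Y**2 (w(p, Y) = (Y + p) + (Y**2 - 30) = (Y + p) + (-30 + Y**2) = -30 + Y + p + Y**2)
w(25, A(-1, -4))*((15 + 7) - 22) = (-30 + 5 + 25 + 5**2)*((15 + 7) - 22) = (-30 + 5 + 25 + 25)*(22 - 22) = 25*0 = 0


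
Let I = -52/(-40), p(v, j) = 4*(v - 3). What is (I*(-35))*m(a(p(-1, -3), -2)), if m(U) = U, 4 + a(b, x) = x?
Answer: 273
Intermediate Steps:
p(v, j) = -12 + 4*v (p(v, j) = 4*(-3 + v) = -12 + 4*v)
a(b, x) = -4 + x
I = 13/10 (I = -52*(-1/40) = 13/10 ≈ 1.3000)
(I*(-35))*m(a(p(-1, -3), -2)) = ((13/10)*(-35))*(-4 - 2) = -91/2*(-6) = 273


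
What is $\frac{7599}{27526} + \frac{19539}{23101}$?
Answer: $\frac{54875001}{48913702} \approx 1.1219$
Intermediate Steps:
$\frac{7599}{27526} + \frac{19539}{23101} = 7599 \cdot \frac{1}{27526} + 19539 \cdot \frac{1}{23101} = \frac{7599}{27526} + \frac{1503}{1777} = \frac{54875001}{48913702}$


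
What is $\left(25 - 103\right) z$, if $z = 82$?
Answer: $-6396$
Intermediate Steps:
$\left(25 - 103\right) z = \left(25 - 103\right) 82 = \left(-78\right) 82 = -6396$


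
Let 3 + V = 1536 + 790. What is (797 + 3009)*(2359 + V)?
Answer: 17819692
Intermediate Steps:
V = 2323 (V = -3 + (1536 + 790) = -3 + 2326 = 2323)
(797 + 3009)*(2359 + V) = (797 + 3009)*(2359 + 2323) = 3806*4682 = 17819692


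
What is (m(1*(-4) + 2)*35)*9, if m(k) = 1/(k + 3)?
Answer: 315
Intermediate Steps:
m(k) = 1/(3 + k)
(m(1*(-4) + 2)*35)*9 = (35/(3 + (1*(-4) + 2)))*9 = (35/(3 + (-4 + 2)))*9 = (35/(3 - 2))*9 = (35/1)*9 = (1*35)*9 = 35*9 = 315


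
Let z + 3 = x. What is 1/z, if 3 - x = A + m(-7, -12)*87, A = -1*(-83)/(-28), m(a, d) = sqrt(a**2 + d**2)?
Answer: -2324/1145273639 - 68208*sqrt(193)/1145273639 ≈ -0.00082941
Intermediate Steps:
A = -83/28 (A = 83*(-1/28) = -83/28 ≈ -2.9643)
x = 167/28 - 87*sqrt(193) (x = 3 - (-83/28 + sqrt((-7)**2 + (-12)**2)*87) = 3 - (-83/28 + sqrt(49 + 144)*87) = 3 - (-83/28 + sqrt(193)*87) = 3 - (-83/28 + 87*sqrt(193)) = 3 + (83/28 - 87*sqrt(193)) = 167/28 - 87*sqrt(193) ≈ -1202.7)
z = 83/28 - 87*sqrt(193) (z = -3 + (167/28 - 87*sqrt(193)) = 83/28 - 87*sqrt(193) ≈ -1205.7)
1/z = 1/(83/28 - 87*sqrt(193))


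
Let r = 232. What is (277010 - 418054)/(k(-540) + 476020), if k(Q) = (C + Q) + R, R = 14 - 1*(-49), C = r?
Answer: -141044/475775 ≈ -0.29645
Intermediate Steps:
C = 232
R = 63 (R = 14 + 49 = 63)
k(Q) = 295 + Q (k(Q) = (232 + Q) + 63 = 295 + Q)
(277010 - 418054)/(k(-540) + 476020) = (277010 - 418054)/((295 - 540) + 476020) = -141044/(-245 + 476020) = -141044/475775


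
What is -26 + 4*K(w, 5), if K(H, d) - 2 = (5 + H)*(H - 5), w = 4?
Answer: -54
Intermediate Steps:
K(H, d) = 2 + (-5 + H)*(5 + H) (K(H, d) = 2 + (5 + H)*(H - 5) = 2 + (5 + H)*(-5 + H) = 2 + (-5 + H)*(5 + H))
-26 + 4*K(w, 5) = -26 + 4*(-23 + 4**2) = -26 + 4*(-23 + 16) = -26 + 4*(-7) = -26 - 28 = -54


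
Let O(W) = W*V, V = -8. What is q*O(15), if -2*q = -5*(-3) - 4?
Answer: 660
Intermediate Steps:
q = -11/2 (q = -(-5*(-3) - 4)/2 = -(15 - 4)/2 = -½*11 = -11/2 ≈ -5.5000)
O(W) = -8*W (O(W) = W*(-8) = -8*W)
q*O(15) = -(-44)*15 = -11/2*(-120) = 660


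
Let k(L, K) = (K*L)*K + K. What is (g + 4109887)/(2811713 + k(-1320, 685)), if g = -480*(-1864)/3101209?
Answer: -12745619448103/1912095692803818 ≈ -0.0066658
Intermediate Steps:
g = 894720/3101209 (g = 894720*(1/3101209) = 894720/3101209 ≈ 0.28851)
k(L, K) = K + L*K**2 (k(L, K) = L*K**2 + K = K + L*K**2)
(g + 4109887)/(2811713 + k(-1320, 685)) = (894720/3101209 + 4109887)/(2811713 + 685*(1 + 685*(-1320))) = 12745619448103/(3101209*(2811713 + 685*(1 - 904200))) = 12745619448103/(3101209*(2811713 + 685*(-904199))) = 12745619448103/(3101209*(2811713 - 619376315)) = (12745619448103/3101209)/(-616564602) = (12745619448103/3101209)*(-1/616564602) = -12745619448103/1912095692803818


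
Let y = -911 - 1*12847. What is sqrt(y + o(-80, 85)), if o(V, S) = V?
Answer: I*sqrt(13838) ≈ 117.64*I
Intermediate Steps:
y = -13758 (y = -911 - 12847 = -13758)
sqrt(y + o(-80, 85)) = sqrt(-13758 - 80) = sqrt(-13838) = I*sqrt(13838)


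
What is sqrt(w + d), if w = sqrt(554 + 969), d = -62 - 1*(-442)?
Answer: sqrt(380 + sqrt(1523)) ≈ 20.470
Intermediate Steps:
d = 380 (d = -62 + 442 = 380)
w = sqrt(1523) ≈ 39.026
sqrt(w + d) = sqrt(sqrt(1523) + 380) = sqrt(380 + sqrt(1523))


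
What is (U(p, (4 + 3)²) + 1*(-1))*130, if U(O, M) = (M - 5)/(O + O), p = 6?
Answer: 1040/3 ≈ 346.67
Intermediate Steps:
U(O, M) = (-5 + M)/(2*O) (U(O, M) = (-5 + M)/((2*O)) = (-5 + M)*(1/(2*O)) = (-5 + M)/(2*O))
(U(p, (4 + 3)²) + 1*(-1))*130 = ((½)*(-5 + (4 + 3)²)/6 + 1*(-1))*130 = ((½)*(⅙)*(-5 + 7²) - 1)*130 = ((½)*(⅙)*(-5 + 49) - 1)*130 = ((½)*(⅙)*44 - 1)*130 = (11/3 - 1)*130 = (8/3)*130 = 1040/3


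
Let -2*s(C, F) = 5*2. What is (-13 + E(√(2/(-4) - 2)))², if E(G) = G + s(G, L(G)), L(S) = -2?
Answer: (36 - I*√10)²/4 ≈ 321.5 - 56.921*I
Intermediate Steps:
s(C, F) = -5 (s(C, F) = -5*2/2 = -½*10 = -5)
E(G) = -5 + G (E(G) = G - 5 = -5 + G)
(-13 + E(√(2/(-4) - 2)))² = (-13 + (-5 + √(2/(-4) - 2)))² = (-13 + (-5 + √(2*(-¼) - 2)))² = (-13 + (-5 + √(-½ - 2)))² = (-13 + (-5 + √(-5/2)))² = (-13 + (-5 + I*√10/2))² = (-18 + I*√10/2)²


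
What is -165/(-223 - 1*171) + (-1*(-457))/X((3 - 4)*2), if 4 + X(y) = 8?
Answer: 90359/788 ≈ 114.67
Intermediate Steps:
X(y) = 4 (X(y) = -4 + 8 = 4)
-165/(-223 - 1*171) + (-1*(-457))/X((3 - 4)*2) = -165/(-223 - 1*171) - 1*(-457)/4 = -165/(-223 - 171) + 457*(1/4) = -165/(-394) + 457/4 = -165*(-1/394) + 457/4 = 165/394 + 457/4 = 90359/788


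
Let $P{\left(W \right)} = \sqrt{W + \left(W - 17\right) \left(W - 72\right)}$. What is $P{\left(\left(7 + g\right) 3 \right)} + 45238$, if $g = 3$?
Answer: $45238 + 2 i \sqrt{129} \approx 45238.0 + 22.716 i$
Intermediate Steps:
$P{\left(W \right)} = \sqrt{W + \left(-72 + W\right) \left(-17 + W\right)}$ ($P{\left(W \right)} = \sqrt{W + \left(-17 + W\right) \left(-72 + W\right)} = \sqrt{W + \left(-72 + W\right) \left(-17 + W\right)}$)
$P{\left(\left(7 + g\right) 3 \right)} + 45238 = \sqrt{1224 + \left(\left(7 + 3\right) 3\right)^{2} - 88 \left(7 + 3\right) 3} + 45238 = \sqrt{1224 + \left(10 \cdot 3\right)^{2} - 88 \cdot 10 \cdot 3} + 45238 = \sqrt{1224 + 30^{2} - 2640} + 45238 = \sqrt{1224 + 900 - 2640} + 45238 = \sqrt{-516} + 45238 = 2 i \sqrt{129} + 45238 = 45238 + 2 i \sqrt{129}$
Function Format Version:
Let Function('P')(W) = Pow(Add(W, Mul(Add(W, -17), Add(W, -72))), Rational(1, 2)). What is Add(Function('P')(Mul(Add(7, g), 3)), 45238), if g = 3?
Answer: Add(45238, Mul(2, I, Pow(129, Rational(1, 2)))) ≈ Add(45238., Mul(22.716, I))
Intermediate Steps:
Function('P')(W) = Pow(Add(W, Mul(Add(-72, W), Add(-17, W))), Rational(1, 2)) (Function('P')(W) = Pow(Add(W, Mul(Add(-17, W), Add(-72, W))), Rational(1, 2)) = Pow(Add(W, Mul(Add(-72, W), Add(-17, W))), Rational(1, 2)))
Add(Function('P')(Mul(Add(7, g), 3)), 45238) = Add(Pow(Add(1224, Pow(Mul(Add(7, 3), 3), 2), Mul(-88, Mul(Add(7, 3), 3))), Rational(1, 2)), 45238) = Add(Pow(Add(1224, Pow(Mul(10, 3), 2), Mul(-88, Mul(10, 3))), Rational(1, 2)), 45238) = Add(Pow(Add(1224, Pow(30, 2), Mul(-88, 30)), Rational(1, 2)), 45238) = Add(Pow(Add(1224, 900, -2640), Rational(1, 2)), 45238) = Add(Pow(-516, Rational(1, 2)), 45238) = Add(Mul(2, I, Pow(129, Rational(1, 2))), 45238) = Add(45238, Mul(2, I, Pow(129, Rational(1, 2))))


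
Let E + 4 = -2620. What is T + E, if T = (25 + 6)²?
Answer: -1663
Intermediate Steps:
E = -2624 (E = -4 - 2620 = -2624)
T = 961 (T = 31² = 961)
T + E = 961 - 2624 = -1663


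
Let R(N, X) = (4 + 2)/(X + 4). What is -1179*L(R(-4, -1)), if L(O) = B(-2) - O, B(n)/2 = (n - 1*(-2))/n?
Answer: 2358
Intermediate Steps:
B(n) = 2*(2 + n)/n (B(n) = 2*((n - 1*(-2))/n) = 2*((n + 2)/n) = 2*((2 + n)/n) = 2*(2 + n)/n)
R(N, X) = 6/(4 + X)
L(O) = -O (L(O) = (2 + 4/(-2)) - O = (2 + 4*(-1/2)) - O = (2 - 2) - O = 0 - O = -O)
-1179*L(R(-4, -1)) = -(-1179)*6/(4 - 1) = -(-1179)*6/3 = -(-1179)*6*(1/3) = -(-1179)*2 = -1179*(-2) = 2358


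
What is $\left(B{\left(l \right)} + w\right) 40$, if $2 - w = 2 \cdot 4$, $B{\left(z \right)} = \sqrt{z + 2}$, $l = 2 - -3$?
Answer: $-240 + 40 \sqrt{7} \approx -134.17$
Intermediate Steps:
$l = 5$ ($l = 2 + 3 = 5$)
$B{\left(z \right)} = \sqrt{2 + z}$
$w = -6$ ($w = 2 - 2 \cdot 4 = 2 - 8 = -6$)
$\left(B{\left(l \right)} + w\right) 40 = \left(\sqrt{2 + 5} - 6\right) 40 = \left(\sqrt{7} - 6\right) 40 = \left(-6 + \sqrt{7}\right) 40 = -240 + 40 \sqrt{7}$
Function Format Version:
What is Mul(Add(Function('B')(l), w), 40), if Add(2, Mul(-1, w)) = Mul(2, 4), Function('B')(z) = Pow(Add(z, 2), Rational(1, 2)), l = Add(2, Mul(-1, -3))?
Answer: Add(-240, Mul(40, Pow(7, Rational(1, 2)))) ≈ -134.17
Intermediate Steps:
l = 5 (l = Add(2, 3) = 5)
Function('B')(z) = Pow(Add(2, z), Rational(1, 2))
w = -6 (w = Add(2, Mul(-1, Mul(2, 4))) = Add(2, Mul(-1, 8)) = Add(2, -8) = -6)
Mul(Add(Function('B')(l), w), 40) = Mul(Add(Pow(Add(2, 5), Rational(1, 2)), -6), 40) = Mul(Add(Pow(7, Rational(1, 2)), -6), 40) = Mul(Add(-6, Pow(7, Rational(1, 2))), 40) = Add(-240, Mul(40, Pow(7, Rational(1, 2))))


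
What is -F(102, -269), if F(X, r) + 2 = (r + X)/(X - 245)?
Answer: 119/143 ≈ 0.83217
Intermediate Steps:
F(X, r) = -2 + (X + r)/(-245 + X) (F(X, r) = -2 + (r + X)/(X - 245) = -2 + (X + r)/(-245 + X))
-F(102, -269) = -(490 - 269 - 1*102)/(-245 + 102) = -(490 - 269 - 102)/(-143) = -(-1)*119/143 = -1*(-119/143) = 119/143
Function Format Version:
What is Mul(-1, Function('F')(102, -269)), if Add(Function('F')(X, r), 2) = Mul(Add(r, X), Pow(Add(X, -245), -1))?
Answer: Rational(119, 143) ≈ 0.83217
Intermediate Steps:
Function('F')(X, r) = Add(-2, Mul(Pow(Add(-245, X), -1), Add(X, r))) (Function('F')(X, r) = Add(-2, Mul(Add(r, X), Pow(Add(X, -245), -1))) = Add(-2, Mul(Add(X, r), Pow(Add(-245, X), -1))) = Add(-2, Mul(Pow(Add(-245, X), -1), Add(X, r))))
Mul(-1, Function('F')(102, -269)) = Mul(-1, Mul(Pow(Add(-245, 102), -1), Add(490, -269, Mul(-1, 102)))) = Mul(-1, Mul(Pow(-143, -1), Add(490, -269, -102))) = Mul(-1, Mul(Rational(-1, 143), 119)) = Mul(-1, Rational(-119, 143)) = Rational(119, 143)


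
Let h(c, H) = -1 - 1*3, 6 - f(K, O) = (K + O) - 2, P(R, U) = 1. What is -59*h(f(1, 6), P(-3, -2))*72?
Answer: 16992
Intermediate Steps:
f(K, O) = 8 - K - O (f(K, O) = 6 - ((K + O) - 2) = 6 - (-2 + K + O) = 6 + (2 - K - O) = 8 - K - O)
h(c, H) = -4 (h(c, H) = -1 - 3 = -4)
-59*h(f(1, 6), P(-3, -2))*72 = -59*(-4)*72 = 236*72 = 16992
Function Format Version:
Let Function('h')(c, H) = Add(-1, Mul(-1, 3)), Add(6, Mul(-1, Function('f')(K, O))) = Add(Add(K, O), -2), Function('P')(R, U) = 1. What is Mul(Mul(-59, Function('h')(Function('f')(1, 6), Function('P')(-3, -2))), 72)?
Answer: 16992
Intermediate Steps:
Function('f')(K, O) = Add(8, Mul(-1, K), Mul(-1, O)) (Function('f')(K, O) = Add(6, Mul(-1, Add(Add(K, O), -2))) = Add(6, Mul(-1, Add(-2, K, O))) = Add(6, Add(2, Mul(-1, K), Mul(-1, O))) = Add(8, Mul(-1, K), Mul(-1, O)))
Function('h')(c, H) = -4 (Function('h')(c, H) = Add(-1, -3) = -4)
Mul(Mul(-59, Function('h')(Function('f')(1, 6), Function('P')(-3, -2))), 72) = Mul(Mul(-59, -4), 72) = Mul(236, 72) = 16992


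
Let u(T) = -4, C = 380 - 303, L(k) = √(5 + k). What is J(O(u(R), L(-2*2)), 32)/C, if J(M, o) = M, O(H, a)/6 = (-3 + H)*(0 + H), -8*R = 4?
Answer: 24/11 ≈ 2.1818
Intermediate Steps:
R = -½ (R = -⅛*4 = -½ ≈ -0.50000)
C = 77
O(H, a) = 6*H*(-3 + H) (O(H, a) = 6*((-3 + H)*(0 + H)) = 6*((-3 + H)*H) = 6*(H*(-3 + H)) = 6*H*(-3 + H))
J(O(u(R), L(-2*2)), 32)/C = (6*(-4)*(-3 - 4))/77 = (6*(-4)*(-7))*(1/77) = 168*(1/77) = 24/11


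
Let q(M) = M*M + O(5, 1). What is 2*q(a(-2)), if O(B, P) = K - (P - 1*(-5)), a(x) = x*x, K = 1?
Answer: 22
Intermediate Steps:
a(x) = x²
O(B, P) = -4 - P (O(B, P) = 1 - (P - 1*(-5)) = 1 - (P + 5) = 1 - (5 + P) = 1 + (-5 - P) = -4 - P)
q(M) = -5 + M² (q(M) = M*M + (-4 - 1*1) = M² + (-4 - 1) = M² - 5 = -5 + M²)
2*q(a(-2)) = 2*(-5 + ((-2)²)²) = 2*(-5 + 4²) = 2*(-5 + 16) = 2*11 = 22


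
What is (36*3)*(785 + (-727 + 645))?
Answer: 75924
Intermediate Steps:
(36*3)*(785 + (-727 + 645)) = 108*(785 - 82) = 108*703 = 75924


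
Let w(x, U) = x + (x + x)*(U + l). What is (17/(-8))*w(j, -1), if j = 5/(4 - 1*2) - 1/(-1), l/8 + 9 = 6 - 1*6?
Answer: 17255/16 ≈ 1078.4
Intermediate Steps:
l = -72 (l = -72 + 8*(6 - 1*6) = -72 + 8*(6 - 6) = -72 + 8*0 = -72 + 0 = -72)
j = 7/2 (j = 5/(4 - 2) - 1*(-1) = 5/2 + 1 = 7/2 ≈ 3.5000)
w(x, U) = x + 2*x*(-72 + U) (w(x, U) = x + (x + x)*(U - 72) = x + (2*x)*(-72 + U) = x + 2*x*(-72 + U))
(17/(-8))*w(j, -1) = (17/(-8))*(7*(-143 + 2*(-1))/2) = (17*(-⅛))*(7*(-143 - 2)/2) = -119*(-145)/16 = -17/8*(-1015/2) = 17255/16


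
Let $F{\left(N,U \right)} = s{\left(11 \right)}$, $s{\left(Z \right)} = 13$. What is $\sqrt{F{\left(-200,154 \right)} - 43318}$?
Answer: $i \sqrt{43305} \approx 208.1 i$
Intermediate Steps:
$F{\left(N,U \right)} = 13$
$\sqrt{F{\left(-200,154 \right)} - 43318} = \sqrt{13 - 43318} = \sqrt{-43305} = i \sqrt{43305}$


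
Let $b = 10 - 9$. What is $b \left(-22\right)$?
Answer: $-22$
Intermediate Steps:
$b = 1$ ($b = 10 - 9 = 1$)
$b \left(-22\right) = 1 \left(-22\right) = -22$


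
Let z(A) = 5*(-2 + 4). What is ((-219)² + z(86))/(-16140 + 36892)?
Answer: 47971/20752 ≈ 2.3116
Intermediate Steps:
z(A) = 10 (z(A) = 5*2 = 10)
((-219)² + z(86))/(-16140 + 36892) = ((-219)² + 10)/(-16140 + 36892) = (47961 + 10)/20752 = 47971*(1/20752) = 47971/20752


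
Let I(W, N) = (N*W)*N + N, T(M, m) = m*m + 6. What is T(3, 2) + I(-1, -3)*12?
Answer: -134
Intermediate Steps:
T(M, m) = 6 + m² (T(M, m) = m² + 6 = 6 + m²)
I(W, N) = N + W*N² (I(W, N) = W*N² + N = N + W*N²)
T(3, 2) + I(-1, -3)*12 = (6 + 2²) - 3*(1 - 3*(-1))*12 = (6 + 4) - 3*(1 + 3)*12 = 10 - 3*4*12 = 10 - 12*12 = 10 - 144 = -134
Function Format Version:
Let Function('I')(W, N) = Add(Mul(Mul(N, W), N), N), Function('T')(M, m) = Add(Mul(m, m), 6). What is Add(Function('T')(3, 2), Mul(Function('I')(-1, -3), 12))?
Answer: -134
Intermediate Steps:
Function('T')(M, m) = Add(6, Pow(m, 2)) (Function('T')(M, m) = Add(Pow(m, 2), 6) = Add(6, Pow(m, 2)))
Function('I')(W, N) = Add(N, Mul(W, Pow(N, 2))) (Function('I')(W, N) = Add(Mul(W, Pow(N, 2)), N) = Add(N, Mul(W, Pow(N, 2))))
Add(Function('T')(3, 2), Mul(Function('I')(-1, -3), 12)) = Add(Add(6, Pow(2, 2)), Mul(Mul(-3, Add(1, Mul(-3, -1))), 12)) = Add(Add(6, 4), Mul(Mul(-3, Add(1, 3)), 12)) = Add(10, Mul(Mul(-3, 4), 12)) = Add(10, Mul(-12, 12)) = Add(10, -144) = -134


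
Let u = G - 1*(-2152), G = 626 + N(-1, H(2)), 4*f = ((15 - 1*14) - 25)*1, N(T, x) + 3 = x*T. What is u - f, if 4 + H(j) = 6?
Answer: 2779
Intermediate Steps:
H(j) = 2 (H(j) = -4 + 6 = 2)
N(T, x) = -3 + T*x (N(T, x) = -3 + x*T = -3 + T*x)
f = -6 (f = (((15 - 1*14) - 25)*1)/4 = (((15 - 14) - 25)*1)/4 = ((1 - 25)*1)/4 = (-24*1)/4 = (1/4)*(-24) = -6)
G = 621 (G = 626 + (-3 - 1*2) = 626 + (-3 - 2) = 626 - 5 = 621)
u = 2773 (u = 621 - 1*(-2152) = 621 + 2152 = 2773)
u - f = 2773 - 1*(-6) = 2773 + 6 = 2779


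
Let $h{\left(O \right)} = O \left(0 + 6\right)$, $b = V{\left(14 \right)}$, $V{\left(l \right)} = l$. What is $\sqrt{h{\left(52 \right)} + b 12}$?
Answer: $4 \sqrt{30} \approx 21.909$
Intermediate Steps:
$b = 14$
$h{\left(O \right)} = 6 O$ ($h{\left(O \right)} = O 6 = 6 O$)
$\sqrt{h{\left(52 \right)} + b 12} = \sqrt{6 \cdot 52 + 14 \cdot 12} = \sqrt{312 + 168} = \sqrt{480} = 4 \sqrt{30}$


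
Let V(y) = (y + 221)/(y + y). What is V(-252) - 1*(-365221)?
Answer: 184071415/504 ≈ 3.6522e+5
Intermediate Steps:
V(y) = (221 + y)/(2*y) (V(y) = (221 + y)/((2*y)) = (221 + y)*(1/(2*y)) = (221 + y)/(2*y))
V(-252) - 1*(-365221) = (1/2)*(221 - 252)/(-252) - 1*(-365221) = (1/2)*(-1/252)*(-31) + 365221 = 31/504 + 365221 = 184071415/504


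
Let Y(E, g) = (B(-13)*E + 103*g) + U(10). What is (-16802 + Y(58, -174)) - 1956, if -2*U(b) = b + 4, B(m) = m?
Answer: -37441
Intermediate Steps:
U(b) = -2 - b/2 (U(b) = -(b + 4)/2 = -(4 + b)/2 = -2 - b/2)
Y(E, g) = -7 - 13*E + 103*g (Y(E, g) = (-13*E + 103*g) + (-2 - ½*10) = (-13*E + 103*g) + (-2 - 5) = (-13*E + 103*g) - 7 = -7 - 13*E + 103*g)
(-16802 + Y(58, -174)) - 1956 = (-16802 + (-7 - 13*58 + 103*(-174))) - 1956 = (-16802 + (-7 - 754 - 17922)) - 1956 = (-16802 - 18683) - 1956 = -35485 - 1956 = -37441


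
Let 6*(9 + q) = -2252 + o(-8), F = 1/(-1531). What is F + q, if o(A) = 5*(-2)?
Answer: -590967/1531 ≈ -386.00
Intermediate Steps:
F = -1/1531 ≈ -0.00065317
o(A) = -10
q = -386 (q = -9 + (-2252 - 10)/6 = -9 + (⅙)*(-2262) = -9 - 377 = -386)
F + q = -1/1531 - 386 = -590967/1531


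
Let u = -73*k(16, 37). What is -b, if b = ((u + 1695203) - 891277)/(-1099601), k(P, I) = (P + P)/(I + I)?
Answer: 29744094/40685237 ≈ 0.73108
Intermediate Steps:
k(P, I) = P/I (k(P, I) = (2*P)/((2*I)) = (2*P)*(1/(2*I)) = P/I)
u = -1168/37 ≈ -31.568
b = -29744094/40685237 (b = ((-1168/37 + 1695203) - 891277)/(-1099601) = (62721343/37 - 891277)*(-1/1099601) = (29744094/37)*(-1/1099601) = -29744094/40685237 ≈ -0.73108)
-b = -1*(-29744094/40685237) = 29744094/40685237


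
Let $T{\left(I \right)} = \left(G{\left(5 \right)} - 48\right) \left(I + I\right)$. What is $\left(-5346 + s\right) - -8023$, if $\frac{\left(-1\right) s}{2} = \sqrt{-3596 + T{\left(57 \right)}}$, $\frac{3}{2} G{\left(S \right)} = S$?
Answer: $2677 - 8 i \sqrt{543} \approx 2677.0 - 186.42 i$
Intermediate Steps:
$G{\left(S \right)} = \frac{2 S}{3}$
$T{\left(I \right)} = - \frac{268 I}{3}$ ($T{\left(I \right)} = \left(\frac{2}{3} \cdot 5 - 48\right) \left(I + I\right) = \left(\frac{10}{3} - 48\right) 2 I = - \frac{134 \cdot 2 I}{3} = - \frac{268 I}{3}$)
$s = - 8 i \sqrt{543}$ ($s = - 2 \sqrt{-3596 - 5092} = - 2 \sqrt{-8688} = - 2 \cdot 4 i \sqrt{543} = - 8 i \sqrt{543} \approx - 186.42 i$)
$\left(-5346 + s\right) - -8023 = \left(-5346 - 8 i \sqrt{543}\right) - -8023 = \left(-5346 - 8 i \sqrt{543}\right) + \left(-6799 + 14822\right) = \left(-5346 - 8 i \sqrt{543}\right) + 8023 = 2677 - 8 i \sqrt{543}$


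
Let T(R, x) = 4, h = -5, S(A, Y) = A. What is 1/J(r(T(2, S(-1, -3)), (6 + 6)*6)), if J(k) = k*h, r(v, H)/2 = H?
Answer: -1/720 ≈ -0.0013889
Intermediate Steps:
r(v, H) = 2*H
J(k) = -5*k (J(k) = k*(-5) = -5*k)
1/J(r(T(2, S(-1, -3)), (6 + 6)*6)) = 1/(-10*(6 + 6)*6) = 1/(-10*12*6) = 1/(-10*72) = 1/(-5*144) = 1/(-720) = -1/720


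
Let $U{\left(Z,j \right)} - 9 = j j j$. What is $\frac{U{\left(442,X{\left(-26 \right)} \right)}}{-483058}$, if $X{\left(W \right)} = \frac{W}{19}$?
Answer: $- \frac{44155}{3313294822} \approx -1.3327 \cdot 10^{-5}$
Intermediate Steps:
$X{\left(W \right)} = \frac{W}{19}$ ($X{\left(W \right)} = W \frac{1}{19} = \frac{W}{19}$)
$U{\left(Z,j \right)} = 9 + j^{3}$ ($U{\left(Z,j \right)} = 9 + j j j = 9 + j^{2} j = 9 + j^{3}$)
$\frac{U{\left(442,X{\left(-26 \right)} \right)}}{-483058} = \frac{9 + \left(\frac{1}{19} \left(-26\right)\right)^{3}}{-483058} = \left(9 + \left(- \frac{26}{19}\right)^{3}\right) \left(- \frac{1}{483058}\right) = \left(9 - \frac{17576}{6859}\right) \left(- \frac{1}{483058}\right) = \frac{44155}{6859} \left(- \frac{1}{483058}\right) = - \frac{44155}{3313294822}$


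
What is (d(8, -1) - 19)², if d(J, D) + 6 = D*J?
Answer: 1089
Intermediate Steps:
d(J, D) = -6 + D*J
(d(8, -1) - 19)² = ((-6 - 1*8) - 19)² = ((-6 - 8) - 19)² = (-14 - 19)² = (-33)² = 1089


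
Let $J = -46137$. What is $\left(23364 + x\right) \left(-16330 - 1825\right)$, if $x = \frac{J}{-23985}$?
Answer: $- \frac{52177626133}{123} \approx -4.2421 \cdot 10^{8}$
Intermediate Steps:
$x = \frac{1183}{615}$ ($x = - \frac{46137}{-23985} = \left(-46137\right) \left(- \frac{1}{23985}\right) = \frac{1183}{615} \approx 1.9236$)
$\left(23364 + x\right) \left(-16330 - 1825\right) = \left(23364 + \frac{1183}{615}\right) \left(-16330 - 1825\right) = \frac{14370043}{615} \left(-18155\right) = - \frac{52177626133}{123}$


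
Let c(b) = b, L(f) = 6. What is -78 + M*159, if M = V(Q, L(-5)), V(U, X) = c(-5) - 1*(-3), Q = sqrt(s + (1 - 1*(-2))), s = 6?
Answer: -396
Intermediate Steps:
Q = 3 (Q = sqrt(6 + (1 - 1*(-2))) = sqrt(6 + (1 + 2)) = sqrt(6 + 3) = sqrt(9) = 3)
V(U, X) = -2 (V(U, X) = -5 - 1*(-3) = -5 + 3 = -2)
M = -2
-78 + M*159 = -78 - 2*159 = -78 - 318 = -396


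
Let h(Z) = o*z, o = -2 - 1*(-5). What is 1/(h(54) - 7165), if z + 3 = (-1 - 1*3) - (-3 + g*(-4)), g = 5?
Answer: -1/7117 ≈ -0.00014051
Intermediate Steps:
z = 16 (z = -3 + ((-1 - 1*3) - (-3 + 5*(-4))) = -3 + ((-1 - 3) - (-3 - 20)) = -3 + (-4 - 1*(-23)) = -3 + (-4 + 23) = -3 + 19 = 16)
o = 3 (o = -2 + 5 = 3)
h(Z) = 48 (h(Z) = 3*16 = 48)
1/(h(54) - 7165) = 1/(48 - 7165) = 1/(-7117) = -1/7117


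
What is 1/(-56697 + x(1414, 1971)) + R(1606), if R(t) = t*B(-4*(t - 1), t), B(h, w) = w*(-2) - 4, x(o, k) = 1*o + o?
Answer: -278227782625/53869 ≈ -5.1649e+6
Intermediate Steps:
x(o, k) = 2*o (x(o, k) = o + o = 2*o)
B(h, w) = -4 - 2*w (B(h, w) = -2*w - 4 = -4 - 2*w)
R(t) = t*(-4 - 2*t)
1/(-56697 + x(1414, 1971)) + R(1606) = 1/(-56697 + 2*1414) - 2*1606*(2 + 1606) = 1/(-56697 + 2828) - 2*1606*1608 = 1/(-53869) - 5164896 = -1/53869 - 5164896 = -278227782625/53869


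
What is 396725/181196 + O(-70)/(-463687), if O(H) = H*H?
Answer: 3736089075/1714657748 ≈ 2.1789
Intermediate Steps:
O(H) = H**2
396725/181196 + O(-70)/(-463687) = 396725/181196 + (-70)**2/(-463687) = 396725*(1/181196) + 4900*(-1/463687) = 396725/181196 - 100/9463 = 3736089075/1714657748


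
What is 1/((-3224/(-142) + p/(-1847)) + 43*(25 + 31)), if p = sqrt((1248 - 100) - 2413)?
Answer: 8360121706124/20320983156808893 + 9310727*I*sqrt(1265)/101604915784044465 ≈ 0.0004114 + 3.2592e-9*I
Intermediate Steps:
p = I*sqrt(1265) (p = sqrt(1148 - 2413) = sqrt(-1265) = I*sqrt(1265) ≈ 35.567*I)
1/((-3224/(-142) + p/(-1847)) + 43*(25 + 31)) = 1/((-3224/(-142) + (I*sqrt(1265))/(-1847)) + 43*(25 + 31)) = 1/((-3224*(-1/142) + (I*sqrt(1265))*(-1/1847)) + 43*56) = 1/((1612/71 - I*sqrt(1265)/1847) + 2408) = 1/(172580/71 - I*sqrt(1265)/1847)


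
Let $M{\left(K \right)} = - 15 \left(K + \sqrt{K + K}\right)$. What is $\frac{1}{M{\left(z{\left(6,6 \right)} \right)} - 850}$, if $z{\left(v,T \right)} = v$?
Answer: $- \frac{47}{44045} + \frac{3 \sqrt{3}}{88090} \approx -0.0010081$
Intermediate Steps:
$M{\left(K \right)} = - 15 K - 15 \sqrt{2} \sqrt{K}$ ($M{\left(K \right)} = - 15 \left(K + \sqrt{2 K}\right) = - 15 \left(K + \sqrt{2} \sqrt{K}\right) = - 15 K - 15 \sqrt{2} \sqrt{K}$)
$\frac{1}{M{\left(z{\left(6,6 \right)} \right)} - 850} = \frac{1}{\left(\left(-15\right) 6 - 15 \sqrt{2} \sqrt{6}\right) - 850} = \frac{1}{\left(-90 - 30 \sqrt{3}\right) - 850} = \frac{1}{-940 - 30 \sqrt{3}}$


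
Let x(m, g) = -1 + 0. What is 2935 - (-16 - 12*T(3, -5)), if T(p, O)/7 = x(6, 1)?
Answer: 2867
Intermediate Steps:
x(m, g) = -1
T(p, O) = -7 (T(p, O) = 7*(-1) = -7)
2935 - (-16 - 12*T(3, -5)) = 2935 - (-16 - 12*(-7)) = 2935 - (-16 + 84) = 2935 - 1*68 = 2935 - 68 = 2867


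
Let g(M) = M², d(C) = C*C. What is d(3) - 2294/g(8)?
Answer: -859/32 ≈ -26.844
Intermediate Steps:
d(C) = C²
d(3) - 2294/g(8) = 3² - 2294/(8²) = 9 - 2294/64 = 9 - 74*31/64 = 9 - 1147/32 = -859/32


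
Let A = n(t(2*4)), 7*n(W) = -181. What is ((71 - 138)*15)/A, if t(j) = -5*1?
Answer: 7035/181 ≈ 38.867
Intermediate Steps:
t(j) = -5
n(W) = -181/7 (n(W) = (⅐)*(-181) = -181/7)
A = -181/7 ≈ -25.857
((71 - 138)*15)/A = ((71 - 138)*15)/(-181/7) = -67*15*(-7/181) = -1005*(-7/181) = 7035/181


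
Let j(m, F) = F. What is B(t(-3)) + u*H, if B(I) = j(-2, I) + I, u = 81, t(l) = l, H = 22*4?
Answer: 7122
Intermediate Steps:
H = 88
B(I) = 2*I (B(I) = I + I = 2*I)
B(t(-3)) + u*H = 2*(-3) + 81*88 = -6 + 7128 = 7122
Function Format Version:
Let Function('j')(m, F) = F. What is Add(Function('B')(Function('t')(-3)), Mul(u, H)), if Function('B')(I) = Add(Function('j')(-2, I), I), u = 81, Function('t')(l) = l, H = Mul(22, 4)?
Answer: 7122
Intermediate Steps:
H = 88
Function('B')(I) = Mul(2, I) (Function('B')(I) = Add(I, I) = Mul(2, I))
Add(Function('B')(Function('t')(-3)), Mul(u, H)) = Add(Mul(2, -3), Mul(81, 88)) = Add(-6, 7128) = 7122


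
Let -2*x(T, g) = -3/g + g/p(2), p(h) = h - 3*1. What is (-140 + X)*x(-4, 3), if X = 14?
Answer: -252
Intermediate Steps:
p(h) = -3 + h (p(h) = h - 3 = -3 + h)
x(T, g) = g/2 + 3/(2*g) (x(T, g) = -(-3/g + g/(-3 + 2))/2 = -(-3/g + g/(-1))/2 = -(-3/g + g*(-1))/2 = -(-3/g - g)/2 = -(-g - 3/g)/2 = g/2 + 3/(2*g))
(-140 + X)*x(-4, 3) = (-140 + 14)*((½)*(3 + 3²)/3) = -63*(3 + 9)/3 = -63*12/3 = -126*2 = -252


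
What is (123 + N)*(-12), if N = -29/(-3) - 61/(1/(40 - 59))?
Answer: -15500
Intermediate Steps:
N = 3506/3 (N = -29*(-⅓) - 61/(1/(-19)) = 29/3 - 61/(-1/19) = 29/3 - 61*(-19) = 29/3 + 1159 = 3506/3 ≈ 1168.7)
(123 + N)*(-12) = (123 + 3506/3)*(-12) = (3875/3)*(-12) = -15500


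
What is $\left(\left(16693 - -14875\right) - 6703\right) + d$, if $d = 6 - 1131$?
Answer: $23740$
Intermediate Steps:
$d = -1125$ ($d = 6 - 1131 = -1125$)
$\left(\left(16693 - -14875\right) - 6703\right) + d = \left(\left(16693 - -14875\right) - 6703\right) - 1125 = \left(\left(16693 + 14875\right) - 6703\right) - 1125 = \left(31568 - 6703\right) - 1125 = 24865 - 1125 = 23740$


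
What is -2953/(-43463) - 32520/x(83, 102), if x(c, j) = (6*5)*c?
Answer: -46868793/3607429 ≈ -12.992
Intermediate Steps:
x(c, j) = 30*c
-2953/(-43463) - 32520/x(83, 102) = -2953/(-43463) - 32520/(30*83) = -2953*(-1/43463) - 32520/2490 = 2953/43463 - 32520*1/2490 = 2953/43463 - 1084/83 = -46868793/3607429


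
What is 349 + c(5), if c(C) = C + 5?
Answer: 359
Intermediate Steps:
c(C) = 5 + C
349 + c(5) = 349 + (5 + 5) = 349 + 10 = 359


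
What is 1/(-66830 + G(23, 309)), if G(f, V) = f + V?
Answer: -1/66498 ≈ -1.5038e-5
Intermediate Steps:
G(f, V) = V + f
1/(-66830 + G(23, 309)) = 1/(-66830 + (309 + 23)) = 1/(-66830 + 332) = 1/(-66498) = -1/66498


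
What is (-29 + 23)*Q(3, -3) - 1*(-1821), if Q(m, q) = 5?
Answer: 1791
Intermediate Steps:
(-29 + 23)*Q(3, -3) - 1*(-1821) = (-29 + 23)*5 - 1*(-1821) = -6*5 + 1821 = -30 + 1821 = 1791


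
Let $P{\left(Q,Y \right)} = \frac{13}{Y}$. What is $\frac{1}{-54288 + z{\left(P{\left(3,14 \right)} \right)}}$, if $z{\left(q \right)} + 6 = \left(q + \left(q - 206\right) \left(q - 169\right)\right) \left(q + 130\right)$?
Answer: $\frac{2744}{12234114549} \approx 2.2429 \cdot 10^{-7}$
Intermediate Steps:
$z{\left(q \right)} = -6 + \left(130 + q\right) \left(q + \left(-206 + q\right) \left(-169 + q\right)\right)$ ($z{\left(q \right)} = -6 + \left(q + \left(q - 206\right) \left(q - 169\right)\right) \left(q + 130\right) = -6 + \left(q + \left(-206 + q\right) \left(-169 + q\right)\right) \left(130 + q\right) = -6 + \left(130 + q\right) \left(q + \left(-206 + q\right) \left(-169 + q\right)\right)$)
$\frac{1}{-54288 + z{\left(P{\left(3,14 \right)} \right)}} = \frac{1}{-54288 + \left(4525814 + \left(\frac{13}{14}\right)^{3} - 13806 \cdot \frac{13}{14} - 244 \left(\frac{13}{14}\right)^{2}\right)} = \frac{1}{-54288 + \left(4525814 + \left(13 \cdot \frac{1}{14}\right)^{3} - 13806 \cdot 13 \cdot \frac{1}{14} - 244 \left(13 \cdot \frac{1}{14}\right)^{2}\right)} = \frac{1}{-54288 + \left(4525814 + \left(\frac{13}{14}\right)^{3} - \frac{89739}{7} - 244 \left(\frac{13}{14}\right)^{2}\right)} = \frac{1}{-54288 + \left(4525814 + \frac{2197}{2744} - \frac{89739}{7} - \frac{10309}{49}\right)} = \frac{1}{-54288 + \frac{12383080821}{2744}} = \frac{1}{\frac{12234114549}{2744}} = \frac{2744}{12234114549}$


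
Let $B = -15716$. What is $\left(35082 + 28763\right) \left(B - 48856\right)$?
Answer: $-4122599340$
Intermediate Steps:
$\left(35082 + 28763\right) \left(B - 48856\right) = \left(35082 + 28763\right) \left(-15716 - 48856\right) = 63845 \left(-64572\right) = -4122599340$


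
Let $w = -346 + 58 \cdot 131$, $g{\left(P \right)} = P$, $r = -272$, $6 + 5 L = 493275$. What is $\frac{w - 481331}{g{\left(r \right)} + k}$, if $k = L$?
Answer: $- \frac{2370395}{491909} \approx -4.8188$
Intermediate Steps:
$L = \frac{493269}{5}$ ($L = - \frac{6}{5} + \frac{1}{5} \cdot 493275 = - \frac{6}{5} + 98655 = \frac{493269}{5} \approx 98654.0$)
$k = \frac{493269}{5} \approx 98654.0$
$w = 7252$ ($w = -346 + 7598 = 7252$)
$\frac{w - 481331}{g{\left(r \right)} + k} = \frac{7252 - 481331}{-272 + \frac{493269}{5}} = - \frac{474079}{\frac{491909}{5}} = \left(-474079\right) \frac{5}{491909} = - \frac{2370395}{491909}$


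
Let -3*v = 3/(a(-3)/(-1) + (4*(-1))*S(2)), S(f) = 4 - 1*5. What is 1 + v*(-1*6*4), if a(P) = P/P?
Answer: 9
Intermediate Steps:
S(f) = -1 (S(f) = 4 - 5 = -1)
a(P) = 1
v = -⅓ (v = -1/(1/(-1) + (4*(-1))*(-1)) = -1/(1*(-1) - 4*(-1)) = -1/(-1 + 4) = -1/3 = -⅓*1 = -⅓ ≈ -0.33333)
1 + v*(-1*6*4) = 1 - (-1*6)*4/3 = 1 - (-2)*4 = 1 - ⅓*(-24) = 1 + 8 = 9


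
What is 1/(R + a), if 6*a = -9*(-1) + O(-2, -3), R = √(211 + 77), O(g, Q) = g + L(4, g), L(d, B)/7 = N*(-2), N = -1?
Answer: -14/1103 + 48*√2/1103 ≈ 0.048851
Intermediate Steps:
L(d, B) = 14 (L(d, B) = 7*(-1*(-2)) = 7*2 = 14)
O(g, Q) = 14 + g (O(g, Q) = g + 14 = 14 + g)
R = 12*√2 (R = √288 = 12*√2 ≈ 16.971)
a = 7/2 (a = (-9*(-1) + (14 - 2))/6 = (9 + 12)/6 = (⅙)*21 = 7/2 ≈ 3.5000)
1/(R + a) = 1/(12*√2 + 7/2) = 1/(7/2 + 12*√2)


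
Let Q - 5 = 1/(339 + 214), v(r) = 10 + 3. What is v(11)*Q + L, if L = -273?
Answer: -115011/553 ≈ -207.98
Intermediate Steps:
v(r) = 13
Q = 2766/553 (Q = 5 + 1/(339 + 214) = 5 + 1/553 = 2766/553 ≈ 5.0018)
v(11)*Q + L = 13*(2766/553) - 273 = 35958/553 - 273 = -115011/553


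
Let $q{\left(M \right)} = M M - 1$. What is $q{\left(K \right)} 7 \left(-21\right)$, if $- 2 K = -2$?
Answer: $0$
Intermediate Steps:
$K = 1$ ($K = \left(- \frac{1}{2}\right) \left(-2\right) = 1$)
$q{\left(M \right)} = -1 + M^{2}$ ($q{\left(M \right)} = M^{2} - 1 = -1 + M^{2}$)
$q{\left(K \right)} 7 \left(-21\right) = \left(-1 + 1^{2}\right) 7 \left(-21\right) = \left(-1 + 1\right) \left(-147\right) = 0 \left(-147\right) = 0$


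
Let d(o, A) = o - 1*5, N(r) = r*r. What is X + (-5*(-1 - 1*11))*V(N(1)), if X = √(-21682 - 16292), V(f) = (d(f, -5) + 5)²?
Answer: 60 + I*√37974 ≈ 60.0 + 194.87*I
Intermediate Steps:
N(r) = r²
d(o, A) = -5 + o (d(o, A) = o - 5 = -5 + o)
V(f) = f² (V(f) = ((-5 + f) + 5)² = f²)
X = I*√37974 (X = √(-37974) = I*√37974 ≈ 194.87*I)
X + (-5*(-1 - 1*11))*V(N(1)) = I*√37974 + (-5*(-1 - 1*11))*(1²)² = I*√37974 - 5*(-1 - 11)*1² = I*√37974 - 5*(-12)*1 = I*√37974 + 60*1 = I*√37974 + 60 = 60 + I*√37974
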